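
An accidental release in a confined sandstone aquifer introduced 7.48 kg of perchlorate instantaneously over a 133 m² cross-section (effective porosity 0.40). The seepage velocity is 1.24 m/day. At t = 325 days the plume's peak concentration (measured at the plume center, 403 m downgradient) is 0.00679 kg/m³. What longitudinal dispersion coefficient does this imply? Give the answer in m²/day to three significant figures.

At the plume center C_max = M/(n_e·A·√(4πDt)), so D = M²/(4πt·(n_e·A·C_max)²).
n_e·A·C_max = 0.40 × 133 × 0.00679 = 0.3612 kg/m.
D = 7.48²/(4π × 325 × 0.3612²) = 0.105 m²/day.

0.105 m²/day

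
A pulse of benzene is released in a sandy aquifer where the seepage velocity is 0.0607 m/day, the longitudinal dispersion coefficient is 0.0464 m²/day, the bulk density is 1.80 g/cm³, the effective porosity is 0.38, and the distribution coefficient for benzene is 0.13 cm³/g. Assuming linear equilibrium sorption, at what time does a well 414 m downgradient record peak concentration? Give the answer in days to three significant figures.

Retardation factor R = 1 + ρ_b·K_d/n = 1 + 1.80 × 0.13/0.38 = 1.616.
Sorption retards both mechanisms: v_R = v/R = 0.03756 m/day, D_R = D/R = 0.02871 m²/day.
Peak time from v_R²t² + 2D_R t − x² = 0: t = (√(D_R² + v_R²x²) − D_R)/v_R².
√(D_R² + v_R²x²) = √(0.02871² + 0.03756² × 414²) = 15.55; v_R² = 0.001411.
t = (15.55 − 0.02871)/0.001411 = 11000 days.

11000 days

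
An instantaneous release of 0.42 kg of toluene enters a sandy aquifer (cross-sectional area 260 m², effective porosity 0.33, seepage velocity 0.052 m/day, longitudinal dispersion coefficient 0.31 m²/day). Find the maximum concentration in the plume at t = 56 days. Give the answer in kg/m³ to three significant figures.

0.000331 kg/m³

The peak of an instantaneous 1D plume sits at x = vt; there the Gaussian factor is 1 and C_max = M/(n_e·A·√(4πDt)), where n_e·A is the pore area the mass is dissolved in.
√(4πDt) = √(4π × 0.31 × 56) = 14.77 m, so C_max = 0.42/(0.33 × 260 × 14.77) = 0.000331 kg/m³.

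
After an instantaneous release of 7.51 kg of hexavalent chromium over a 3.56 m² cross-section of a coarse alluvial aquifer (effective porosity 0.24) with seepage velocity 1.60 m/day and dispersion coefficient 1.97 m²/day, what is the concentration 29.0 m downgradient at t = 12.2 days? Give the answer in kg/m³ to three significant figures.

For an instantaneous plane source, C(x,t) = M/(n_e·A·√(4πDt)) · exp(−(x−vt)²/(4Dt)), with n_e·A the pore (flow) area.
Plume center vt = 1.60 × 12.2 = 19.52 m, so the well at 29.0 m is 9.48 m downgradient of the peak.
√(4πDt) = 17.38 m, giving peak height M/(n_e·A·√(4πDt)) = 7.51/(0.24 × 3.56 × 17.38) = 0.5057 kg/m³.
(x−vt)²/(4Dt) = (9.48)²/(4 × 1.97 × 12.2) = 0.9348; exp(−0.9348) = 0.3927.
C = 0.5057 × 0.3927 = 0.199 kg/m³.

0.199 kg/m³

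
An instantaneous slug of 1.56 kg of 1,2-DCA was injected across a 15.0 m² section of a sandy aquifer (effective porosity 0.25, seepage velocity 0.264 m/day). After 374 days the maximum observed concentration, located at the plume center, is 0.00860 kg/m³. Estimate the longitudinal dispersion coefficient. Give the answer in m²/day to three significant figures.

At the plume center C_max = M/(n_e·A·√(4πDt)), so D = M²/(4πt·(n_e·A·C_max)²).
n_e·A·C_max = 0.25 × 15.0 × 0.00860 = 0.03225 kg/m.
D = 1.56²/(4π × 374 × 0.03225²) = 0.498 m²/day.

0.498 m²/day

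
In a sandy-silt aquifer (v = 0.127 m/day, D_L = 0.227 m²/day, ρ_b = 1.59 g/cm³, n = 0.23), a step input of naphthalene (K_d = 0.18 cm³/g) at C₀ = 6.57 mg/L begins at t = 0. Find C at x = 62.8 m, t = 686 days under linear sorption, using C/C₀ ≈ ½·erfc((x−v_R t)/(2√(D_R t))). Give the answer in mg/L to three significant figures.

Retardation factor R = 1 + ρ_b·K_d/n = 1 + 1.59 × 0.18/0.23 = 2.244.
Sorption retards both mechanisms: v_R = v/R = 0.05660 m/day, D_R = D/R = 0.1012 m²/day.
v_R·t = 0.05660 × 686 = 38.8276 m; 2√(D_R t) = 16.66 m; argument = (62.8 − 38.8276)/16.66 = 1.439.
C = C₀ × ½·erfc(1.439) = 6.57 × 0.02092 = 0.137 mg/L.

0.137 mg/L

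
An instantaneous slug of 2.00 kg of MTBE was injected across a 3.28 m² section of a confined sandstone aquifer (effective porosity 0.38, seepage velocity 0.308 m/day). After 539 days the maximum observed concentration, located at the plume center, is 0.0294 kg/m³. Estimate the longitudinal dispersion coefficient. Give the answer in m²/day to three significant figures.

At the plume center C_max = M/(n_e·A·√(4πDt)), so D = M²/(4πt·(n_e·A·C_max)²).
n_e·A·C_max = 0.38 × 3.28 × 0.0294 = 0.03664 kg/m.
D = 2.00²/(4π × 539 × 0.03664²) = 0.440 m²/day.

0.440 m²/day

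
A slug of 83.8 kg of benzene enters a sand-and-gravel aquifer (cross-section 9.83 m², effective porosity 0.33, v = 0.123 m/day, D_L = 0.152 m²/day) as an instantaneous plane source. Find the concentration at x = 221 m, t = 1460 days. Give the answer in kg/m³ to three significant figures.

For an instantaneous plane source, C(x,t) = M/(n_e·A·√(4πDt)) · exp(−(x−vt)²/(4Dt)), with n_e·A the pore (flow) area.
Plume center vt = 0.123 × 1460 = 179.58 m, so the well at 221 m is 41.42 m downgradient of the peak.
√(4πDt) = 52.81 m, giving peak height M/(n_e·A·√(4πDt)) = 83.8/(0.33 × 9.83 × 52.81) = 0.4892 kg/m³.
(x−vt)²/(4Dt) = (41.42)²/(4 × 0.152 × 1460) = 1.933; exp(−1.933) = 0.1447.
C = 0.4892 × 0.1447 = 0.0708 kg/m³.

0.0708 kg/m³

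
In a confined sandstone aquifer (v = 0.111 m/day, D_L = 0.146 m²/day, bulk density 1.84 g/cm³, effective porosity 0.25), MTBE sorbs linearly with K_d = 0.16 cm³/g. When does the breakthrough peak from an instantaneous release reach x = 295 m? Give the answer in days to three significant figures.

5760 days

Retardation factor R = 1 + ρ_b·K_d/n = 1 + 1.84 × 0.16/0.25 = 2.178.
Sorption retards both mechanisms: v_R = v/R = 0.05096 m/day, D_R = D/R = 0.06703 m²/day.
Peak time from v_R²t² + 2D_R t − x² = 0: t = (√(D_R² + v_R²x²) − D_R)/v_R².
√(D_R² + v_R²x²) = √(0.06703² + 0.05096² × 295²) = 15.03; v_R² = 0.002597.
t = (15.03 − 0.06703)/0.002597 = 5760 days.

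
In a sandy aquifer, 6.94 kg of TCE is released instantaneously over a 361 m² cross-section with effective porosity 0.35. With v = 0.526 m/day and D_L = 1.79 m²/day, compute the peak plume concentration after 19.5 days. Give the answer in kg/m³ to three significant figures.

The peak of an instantaneous 1D plume sits at x = vt; there the Gaussian factor is 1 and C_max = M/(n_e·A·√(4πDt)), where n_e·A is the pore area the mass is dissolved in.
√(4πDt) = √(4π × 1.79 × 19.5) = 20.94 m, so C_max = 6.94/(0.35 × 361 × 20.94) = 0.00262 kg/m³.

0.00262 kg/m³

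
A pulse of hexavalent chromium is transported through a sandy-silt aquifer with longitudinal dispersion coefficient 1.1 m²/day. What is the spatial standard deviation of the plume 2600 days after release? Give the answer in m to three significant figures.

Dispersive spreading gives a Gaussian with σ² = 2Dt; advection only shifts the center.
σ = √(2 × 1.1 × 2600) = 75.6 m.

75.6 m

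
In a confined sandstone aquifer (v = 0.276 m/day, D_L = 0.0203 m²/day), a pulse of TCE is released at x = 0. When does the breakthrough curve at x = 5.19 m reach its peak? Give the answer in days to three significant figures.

18.5 days

For the 1D instantaneous-source solution, setting ∂C/∂t = 0 at fixed x gives v²t² + 2Dt − x² = 0, so t = (√(D² + v²x²) − D)/v².
√(D² + v²x²) = √(0.0203² + 0.276² × 5.19²) = 1.433; v² = 0.076176.
t = (1.433 − 0.0203)/0.076176 = 18.5 days (vs. the pure-advection estimate x/v = 18.8 d).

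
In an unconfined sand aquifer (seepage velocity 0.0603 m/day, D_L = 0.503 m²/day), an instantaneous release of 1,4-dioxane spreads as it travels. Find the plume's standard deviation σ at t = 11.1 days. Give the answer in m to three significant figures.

3.34 m

Dispersive spreading gives a Gaussian with σ² = 2Dt; advection only shifts the center.
σ = √(2 × 0.503 × 11.1) = 3.34 m.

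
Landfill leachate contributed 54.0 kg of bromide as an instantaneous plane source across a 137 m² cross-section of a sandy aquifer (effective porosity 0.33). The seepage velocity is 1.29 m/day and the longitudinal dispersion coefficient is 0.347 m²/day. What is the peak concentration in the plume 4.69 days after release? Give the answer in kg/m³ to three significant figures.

The peak of an instantaneous 1D plume sits at x = vt; there the Gaussian factor is 1 and C_max = M/(n_e·A·√(4πDt)), where n_e·A is the pore area the mass is dissolved in.
√(4πDt) = √(4π × 0.347 × 4.69) = 4.522 m, so C_max = 54.0/(0.33 × 137 × 4.522) = 0.264 kg/m³.

0.264 kg/m³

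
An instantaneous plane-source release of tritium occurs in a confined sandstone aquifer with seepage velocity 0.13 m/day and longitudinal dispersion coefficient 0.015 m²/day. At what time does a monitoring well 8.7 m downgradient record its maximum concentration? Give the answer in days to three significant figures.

For the 1D instantaneous-source solution, setting ∂C/∂t = 0 at fixed x gives v²t² + 2Dt − x² = 0, so t = (√(D² + v²x²) − D)/v².
√(D² + v²x²) = √(0.015² + 0.13² × 8.7²) = 1.131; v² = 0.0169.
t = (1.131 − 0.015)/0.0169 = 66.0 days (vs. the pure-advection estimate x/v = 66.9 d).

66.0 days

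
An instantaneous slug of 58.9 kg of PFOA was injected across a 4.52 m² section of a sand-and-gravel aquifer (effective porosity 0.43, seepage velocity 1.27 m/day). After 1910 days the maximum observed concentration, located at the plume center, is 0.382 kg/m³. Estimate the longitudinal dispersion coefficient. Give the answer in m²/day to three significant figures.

At the plume center C_max = M/(n_e·A·√(4πDt)), so D = M²/(4πt·(n_e·A·C_max)²).
n_e·A·C_max = 0.43 × 4.52 × 0.382 = 0.7425 kg/m.
D = 58.9²/(4π × 1910 × 0.7425²) = 0.262 m²/day.

0.262 m²/day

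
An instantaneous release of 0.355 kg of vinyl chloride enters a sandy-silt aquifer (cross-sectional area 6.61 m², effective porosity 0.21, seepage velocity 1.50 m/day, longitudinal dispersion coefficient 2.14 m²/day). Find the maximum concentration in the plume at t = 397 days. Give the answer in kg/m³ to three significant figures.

0.00248 kg/m³

The peak of an instantaneous 1D plume sits at x = vt; there the Gaussian factor is 1 and C_max = M/(n_e·A·√(4πDt)), where n_e·A is the pore area the mass is dissolved in.
√(4πDt) = √(4π × 2.14 × 397) = 103.3 m, so C_max = 0.355/(0.21 × 6.61 × 103.3) = 0.00248 kg/m³.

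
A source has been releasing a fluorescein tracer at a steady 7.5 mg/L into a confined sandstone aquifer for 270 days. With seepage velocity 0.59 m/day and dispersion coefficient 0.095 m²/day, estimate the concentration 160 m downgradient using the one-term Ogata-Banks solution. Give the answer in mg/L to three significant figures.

3.46 mg/L

For a continuous step input, C/C₀ ≈ ½·erfc((x−vt)/(2√(Dt))).
vt = 0.59 × 270 = 159.3 m and 2√(Dt) = 2√(0.095 × 270) = 10.13 m.
Argument (x−vt)/(2√(Dt)) = (160 − 159.3)/10.13 = 0.06910; ½·erfc(0.06910) = 0.4611.
C = 7.5 × 0.4611 = 3.46 mg/L.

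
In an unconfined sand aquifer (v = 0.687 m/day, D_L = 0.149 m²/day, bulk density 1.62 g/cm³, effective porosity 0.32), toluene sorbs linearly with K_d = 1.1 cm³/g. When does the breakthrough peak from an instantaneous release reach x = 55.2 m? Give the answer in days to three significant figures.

526 days

Retardation factor R = 1 + ρ_b·K_d/n = 1 + 1.62 × 1.1/0.32 = 6.569.
Sorption retards both mechanisms: v_R = v/R = 0.1046 m/day, D_R = D/R = 0.02268 m²/day.
Peak time from v_R²t² + 2D_R t − x² = 0: t = (√(D_R² + v_R²x²) − D_R)/v_R².
√(D_R² + v_R²x²) = √(0.02268² + 0.1046² × 55.2²) = 5.774; v_R² = 0.01094.
t = (5.774 − 0.02268)/0.01094 = 526 days.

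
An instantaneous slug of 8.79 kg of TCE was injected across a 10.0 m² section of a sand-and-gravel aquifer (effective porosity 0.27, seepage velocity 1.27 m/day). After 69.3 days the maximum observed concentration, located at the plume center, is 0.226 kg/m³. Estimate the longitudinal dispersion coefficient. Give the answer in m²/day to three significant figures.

At the plume center C_max = M/(n_e·A·√(4πDt)), so D = M²/(4πt·(n_e·A·C_max)²).
n_e·A·C_max = 0.27 × 10.0 × 0.226 = 0.6102 kg/m.
D = 8.79²/(4π × 69.3 × 0.6102²) = 0.238 m²/day.

0.238 m²/day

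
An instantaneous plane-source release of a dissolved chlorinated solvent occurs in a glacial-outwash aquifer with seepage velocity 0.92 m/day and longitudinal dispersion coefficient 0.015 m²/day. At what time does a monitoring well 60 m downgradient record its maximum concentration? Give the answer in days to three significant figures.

65.2 days

For the 1D instantaneous-source solution, setting ∂C/∂t = 0 at fixed x gives v²t² + 2Dt − x² = 0, so t = (√(D² + v²x²) − D)/v².
√(D² + v²x²) = √(0.015² + 0.92² × 60²) = 55.20; v² = 0.8464.
t = (55.20 − 0.015)/0.8464 = 65.2 days (vs. the pure-advection estimate x/v = 65.2 d).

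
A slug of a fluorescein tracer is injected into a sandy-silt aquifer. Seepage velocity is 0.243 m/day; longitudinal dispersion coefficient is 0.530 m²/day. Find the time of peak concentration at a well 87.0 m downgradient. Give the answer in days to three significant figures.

349 days

For the 1D instantaneous-source solution, setting ∂C/∂t = 0 at fixed x gives v²t² + 2Dt − x² = 0, so t = (√(D² + v²x²) − D)/v².
√(D² + v²x²) = √(0.530² + 0.243² × 87.0²) = 21.15; v² = 0.059049.
t = (21.15 − 0.530)/0.059049 = 349 days (vs. the pure-advection estimate x/v = 358 d).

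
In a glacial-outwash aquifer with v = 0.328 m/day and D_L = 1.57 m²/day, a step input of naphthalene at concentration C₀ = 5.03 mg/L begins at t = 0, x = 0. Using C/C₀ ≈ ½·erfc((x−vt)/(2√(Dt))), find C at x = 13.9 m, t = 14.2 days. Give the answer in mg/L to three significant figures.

0.418 mg/L

For a continuous step input, C/C₀ ≈ ½·erfc((x−vt)/(2√(Dt))).
vt = 0.328 × 14.2 = 4.6576 m and 2√(Dt) = 2√(1.57 × 14.2) = 9.443 m.
Argument (x−vt)/(2√(Dt)) = (13.9 − 4.6576)/9.443 = 0.9788; ½·erfc(0.9788) = 0.08314.
C = 5.03 × 0.08314 = 0.418 mg/L.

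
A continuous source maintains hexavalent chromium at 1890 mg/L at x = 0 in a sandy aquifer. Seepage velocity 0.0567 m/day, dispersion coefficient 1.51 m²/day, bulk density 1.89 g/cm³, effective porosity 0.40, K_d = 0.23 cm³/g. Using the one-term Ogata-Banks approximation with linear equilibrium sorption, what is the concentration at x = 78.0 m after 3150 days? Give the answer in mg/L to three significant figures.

1030 mg/L

Retardation factor R = 1 + ρ_b·K_d/n = 1 + 1.89 × 0.23/0.40 = 2.087.
Sorption retards both mechanisms: v_R = v/R = 0.02717 m/day, D_R = D/R = 0.7235 m²/day.
v_R·t = 0.02717 × 3150 = 85.5855 m; 2√(D_R t) = 95.48 m; argument = (78.0 − 85.5855)/95.48 = -0.07945.
C = C₀ × ½·erfc(-0.07945) = 1890 × 0.5447 = 1030 mg/L.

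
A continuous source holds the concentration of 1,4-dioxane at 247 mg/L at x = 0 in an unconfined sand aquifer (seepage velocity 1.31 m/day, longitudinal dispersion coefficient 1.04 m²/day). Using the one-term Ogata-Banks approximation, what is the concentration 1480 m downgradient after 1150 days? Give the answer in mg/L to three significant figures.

For a continuous step input, C/C₀ ≈ ½·erfc((x−vt)/(2√(Dt))).
vt = 1.31 × 1150 = 1506.5 m and 2√(Dt) = 2√(1.04 × 1150) = 69.17 m.
Argument (x−vt)/(2√(Dt)) = (1480 − 1506.5)/69.17 = -0.3831; ½·erfc(-0.3831) = 0.7060.
C = 247 × 0.7060 = 174 mg/L.

174 mg/L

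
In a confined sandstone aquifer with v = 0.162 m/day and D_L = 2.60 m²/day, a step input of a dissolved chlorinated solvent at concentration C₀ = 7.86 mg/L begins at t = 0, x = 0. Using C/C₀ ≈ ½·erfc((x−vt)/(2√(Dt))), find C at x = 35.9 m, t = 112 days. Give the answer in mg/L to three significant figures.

1.82 mg/L

For a continuous step input, C/C₀ ≈ ½·erfc((x−vt)/(2√(Dt))).
vt = 0.162 × 112 = 18.144 m and 2√(Dt) = 2√(2.60 × 112) = 34.13 m.
Argument (x−vt)/(2√(Dt)) = (35.9 − 18.144)/34.13 = 0.5202; ½·erfc(0.5202) = 0.2310.
C = 7.86 × 0.2310 = 1.82 mg/L.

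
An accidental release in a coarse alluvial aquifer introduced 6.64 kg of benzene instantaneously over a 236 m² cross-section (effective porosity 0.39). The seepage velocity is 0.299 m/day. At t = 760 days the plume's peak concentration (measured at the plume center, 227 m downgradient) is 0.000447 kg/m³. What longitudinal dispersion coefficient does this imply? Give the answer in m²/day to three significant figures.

At the plume center C_max = M/(n_e·A·√(4πDt)), so D = M²/(4πt·(n_e·A·C_max)²).
n_e·A·C_max = 0.39 × 236 × 0.000447 = 0.04114 kg/m.
D = 6.64²/(4π × 760 × 0.04114²) = 2.73 m²/day.

2.73 m²/day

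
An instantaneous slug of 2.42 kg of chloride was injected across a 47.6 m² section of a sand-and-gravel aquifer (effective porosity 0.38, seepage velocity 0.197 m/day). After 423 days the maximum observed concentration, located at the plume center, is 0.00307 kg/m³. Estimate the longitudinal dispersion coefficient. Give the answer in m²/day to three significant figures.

0.357 m²/day

At the plume center C_max = M/(n_e·A·√(4πDt)), so D = M²/(4πt·(n_e·A·C_max)²).
n_e·A·C_max = 0.38 × 47.6 × 0.00307 = 0.05553 kg/m.
D = 2.42²/(4π × 423 × 0.05553²) = 0.357 m²/day.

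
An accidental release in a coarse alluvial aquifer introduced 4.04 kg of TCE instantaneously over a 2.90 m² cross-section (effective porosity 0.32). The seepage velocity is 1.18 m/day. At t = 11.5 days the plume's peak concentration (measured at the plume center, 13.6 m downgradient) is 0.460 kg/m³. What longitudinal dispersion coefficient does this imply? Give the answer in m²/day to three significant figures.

0.620 m²/day

At the plume center C_max = M/(n_e·A·√(4πDt)), so D = M²/(4πt·(n_e·A·C_max)²).
n_e·A·C_max = 0.32 × 2.90 × 0.460 = 0.4269 kg/m.
D = 4.04²/(4π × 11.5 × 0.4269²) = 0.620 m²/day.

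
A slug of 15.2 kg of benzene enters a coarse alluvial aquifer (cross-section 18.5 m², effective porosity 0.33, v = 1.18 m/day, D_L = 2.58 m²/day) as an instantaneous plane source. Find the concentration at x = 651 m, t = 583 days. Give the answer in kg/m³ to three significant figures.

For an instantaneous plane source, C(x,t) = M/(n_e·A·√(4πDt)) · exp(−(x−vt)²/(4Dt)), with n_e·A the pore (flow) area.
Plume center vt = 1.18 × 583 = 687.94 m, so the well at 651 m is 36.94 m upgradient of the peak.
√(4πDt) = 137.5 m, giving peak height M/(n_e·A·√(4πDt)) = 15.2/(0.33 × 18.5 × 137.5) = 0.01811 kg/m³.
(x−vt)²/(4Dt) = (-36.94)²/(4 × 2.58 × 583) = 0.2268; exp(−0.2268) = 0.7971.
C = 0.01811 × 0.7971 = 0.0144 kg/m³.

0.0144 kg/m³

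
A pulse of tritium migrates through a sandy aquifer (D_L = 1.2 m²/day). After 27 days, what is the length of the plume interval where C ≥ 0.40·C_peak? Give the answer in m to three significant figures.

21.8 m

The plume is Gaussian with σ = √(2Dt) = √(2 × 1.2 × 27) = 8.050 m.
C/C_peak = exp(−Δx²/(2σ²)) = 0.40 ⇒ Δx = σ·√(−2 ln 0.40) = 8.050 × 1.354 = 10.90 m.
Width = 2Δx = 21.8 m.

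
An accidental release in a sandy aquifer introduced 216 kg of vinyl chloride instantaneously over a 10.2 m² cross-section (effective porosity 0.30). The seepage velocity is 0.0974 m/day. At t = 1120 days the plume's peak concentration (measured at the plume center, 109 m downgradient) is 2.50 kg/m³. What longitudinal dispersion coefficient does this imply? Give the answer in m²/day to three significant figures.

At the plume center C_max = M/(n_e·A·√(4πDt)), so D = M²/(4πt·(n_e·A·C_max)²).
n_e·A·C_max = 0.30 × 10.2 × 2.50 = 7.650 kg/m.
D = 216²/(4π × 1120 × 7.650²) = 0.0566 m²/day.

0.0566 m²/day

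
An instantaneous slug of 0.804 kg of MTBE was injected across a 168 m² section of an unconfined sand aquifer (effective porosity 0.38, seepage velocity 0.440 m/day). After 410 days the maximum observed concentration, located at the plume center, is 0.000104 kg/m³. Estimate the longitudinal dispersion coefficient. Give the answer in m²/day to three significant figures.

2.85 m²/day

At the plume center C_max = M/(n_e·A·√(4πDt)), so D = M²/(4πt·(n_e·A·C_max)²).
n_e·A·C_max = 0.38 × 168 × 0.000104 = 0.006639 kg/m.
D = 0.804²/(4π × 410 × 0.006639²) = 2.85 m²/day.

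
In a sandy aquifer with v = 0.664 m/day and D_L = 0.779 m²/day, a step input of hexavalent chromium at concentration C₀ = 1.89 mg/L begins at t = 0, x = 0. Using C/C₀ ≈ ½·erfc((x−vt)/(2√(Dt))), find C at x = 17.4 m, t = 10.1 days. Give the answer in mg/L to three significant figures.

0.00664 mg/L

For a continuous step input, C/C₀ ≈ ½·erfc((x−vt)/(2√(Dt))).
vt = 0.664 × 10.1 = 6.7064 m and 2√(Dt) = 2√(0.779 × 10.1) = 5.610 m.
Argument (x−vt)/(2√(Dt)) = (17.4 − 6.7064)/5.610 = 1.906; ½·erfc(1.906) = 0.003514.
C = 1.89 × 0.003514 = 0.00664 mg/L.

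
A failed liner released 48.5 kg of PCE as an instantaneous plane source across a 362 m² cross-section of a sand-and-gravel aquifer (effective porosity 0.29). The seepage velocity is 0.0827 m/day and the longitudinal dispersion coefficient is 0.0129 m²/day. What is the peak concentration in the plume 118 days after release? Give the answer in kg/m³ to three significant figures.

The peak of an instantaneous 1D plume sits at x = vt; there the Gaussian factor is 1 and C_max = M/(n_e·A·√(4πDt)), where n_e·A is the pore area the mass is dissolved in.
√(4πDt) = √(4π × 0.0129 × 118) = 4.374 m, so C_max = 48.5/(0.29 × 362 × 4.374) = 0.106 kg/m³.

0.106 kg/m³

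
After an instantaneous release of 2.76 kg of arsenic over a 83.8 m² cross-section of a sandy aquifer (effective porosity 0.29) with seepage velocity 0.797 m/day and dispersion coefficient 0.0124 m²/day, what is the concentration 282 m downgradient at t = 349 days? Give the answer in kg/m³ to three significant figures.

0.00655 kg/m³

For an instantaneous plane source, C(x,t) = M/(n_e·A·√(4πDt)) · exp(−(x−vt)²/(4Dt)), with n_e·A the pore (flow) area.
Plume center vt = 0.797 × 349 = 278.153 m, so the well at 282 m is 3.847 m downgradient of the peak.
√(4πDt) = 7.374 m, giving peak height M/(n_e·A·√(4πDt)) = 2.76/(0.29 × 83.8 × 7.374) = 0.01540 kg/m³.
(x−vt)²/(4Dt) = (3.847)²/(4 × 0.0124 × 349) = 0.8549; exp(−0.8549) = 0.4253.
C = 0.01540 × 0.4253 = 0.00655 kg/m³.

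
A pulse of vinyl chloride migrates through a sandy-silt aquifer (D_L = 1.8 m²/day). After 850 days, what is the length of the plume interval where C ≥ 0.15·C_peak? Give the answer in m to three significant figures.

216 m

The plume is Gaussian with σ = √(2Dt) = √(2 × 1.8 × 850) = 55.32 m.
C/C_peak = exp(−Δx²/(2σ²)) = 0.15 ⇒ Δx = σ·√(−2 ln 0.15) = 55.32 × 1.948 = 107.8 m.
Width = 2Δx = 216 m.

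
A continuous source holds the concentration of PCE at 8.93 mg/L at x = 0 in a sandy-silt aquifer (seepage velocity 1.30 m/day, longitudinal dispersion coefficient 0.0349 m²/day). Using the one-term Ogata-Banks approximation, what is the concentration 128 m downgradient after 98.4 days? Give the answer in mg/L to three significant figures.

4.36 mg/L

For a continuous step input, C/C₀ ≈ ½·erfc((x−vt)/(2√(Dt))).
vt = 1.30 × 98.4 = 127.92 m and 2√(Dt) = 2√(0.0349 × 98.4) = 3.706 m.
Argument (x−vt)/(2√(Dt)) = (128 − 127.92)/3.706 = 0.02159; ½·erfc(0.02159) = 0.4878.
C = 8.93 × 0.4878 = 4.36 mg/L.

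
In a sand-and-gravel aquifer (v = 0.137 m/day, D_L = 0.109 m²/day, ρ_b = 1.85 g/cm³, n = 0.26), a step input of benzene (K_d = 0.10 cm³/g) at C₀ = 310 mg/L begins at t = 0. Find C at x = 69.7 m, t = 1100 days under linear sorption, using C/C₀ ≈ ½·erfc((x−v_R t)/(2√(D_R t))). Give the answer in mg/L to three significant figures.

Retardation factor R = 1 + ρ_b·K_d/n = 1 + 1.85 × 0.10/0.26 = 1.712.
Sorption retards both mechanisms: v_R = v/R = 0.08002 m/day, D_R = D/R = 0.06367 m²/day.
v_R·t = 0.08002 × 1100 = 88.022 m; 2√(D_R t) = 16.74 m; argument = (69.7 − 88.022)/16.74 = -1.095.
C = C₀ × ½·erfc(-1.095) = 310 × 0.9393 = 291 mg/L.

291 mg/L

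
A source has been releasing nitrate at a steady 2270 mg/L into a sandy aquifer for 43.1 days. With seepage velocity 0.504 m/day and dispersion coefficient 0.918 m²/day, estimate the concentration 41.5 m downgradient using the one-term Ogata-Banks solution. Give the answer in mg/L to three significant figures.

29.7 mg/L

For a continuous step input, C/C₀ ≈ ½·erfc((x−vt)/(2√(Dt))).
vt = 0.504 × 43.1 = 21.7224 m and 2√(Dt) = 2√(0.918 × 43.1) = 12.58 m.
Argument (x−vt)/(2√(Dt)) = (41.5 − 21.7224)/12.58 = 1.572; ½·erfc(1.572) = 0.01310.
C = 2270 × 0.01310 = 29.7 mg/L.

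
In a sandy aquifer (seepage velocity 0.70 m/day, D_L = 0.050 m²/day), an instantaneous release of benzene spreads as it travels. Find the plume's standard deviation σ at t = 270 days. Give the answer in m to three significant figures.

Dispersive spreading gives a Gaussian with σ² = 2Dt; advection only shifts the center.
σ = √(2 × 0.050 × 270) = 5.20 m.

5.20 m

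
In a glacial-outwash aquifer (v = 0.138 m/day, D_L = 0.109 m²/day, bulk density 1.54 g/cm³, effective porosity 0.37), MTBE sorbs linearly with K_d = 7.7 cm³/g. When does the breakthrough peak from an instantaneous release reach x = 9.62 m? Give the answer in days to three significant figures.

2120 days

Retardation factor R = 1 + ρ_b·K_d/n = 1 + 1.54 × 7.7/0.37 = 33.05.
Sorption retards both mechanisms: v_R = v/R = 0.004175 m/day, D_R = D/R = 0.003298 m²/day.
Peak time from v_R²t² + 2D_R t − x² = 0: t = (√(D_R² + v_R²x²) − D_R)/v_R².
√(D_R² + v_R²x²) = √(0.003298² + 0.004175² × 9.62²) = 0.04030; v_R² = 1.743e-05.
t = (0.04030 − 0.003298)/1.743e-05 = 2120 days.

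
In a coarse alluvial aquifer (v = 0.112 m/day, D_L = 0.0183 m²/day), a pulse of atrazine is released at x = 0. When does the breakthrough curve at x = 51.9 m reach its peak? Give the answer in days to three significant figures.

For the 1D instantaneous-source solution, setting ∂C/∂t = 0 at fixed x gives v²t² + 2Dt − x² = 0, so t = (√(D² + v²x²) − D)/v².
√(D² + v²x²) = √(0.0183² + 0.112² × 51.9²) = 5.813; v² = 0.012544.
t = (5.813 − 0.0183)/0.012544 = 462 days (vs. the pure-advection estimate x/v = 463 d).

462 days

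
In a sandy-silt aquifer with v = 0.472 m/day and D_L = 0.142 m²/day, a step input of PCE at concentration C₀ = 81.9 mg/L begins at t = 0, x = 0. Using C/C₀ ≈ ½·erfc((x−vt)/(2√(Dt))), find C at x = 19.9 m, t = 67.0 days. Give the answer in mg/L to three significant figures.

81.6 mg/L

For a continuous step input, C/C₀ ≈ ½·erfc((x−vt)/(2√(Dt))).
vt = 0.472 × 67.0 = 31.624 m and 2√(Dt) = 2√(0.142 × 67.0) = 6.169 m.
Argument (x−vt)/(2√(Dt)) = (19.9 − 31.624)/6.169 = -1.900; ½·erfc(-1.900) = 0.9964.
C = 81.9 × 0.9964 = 81.6 mg/L.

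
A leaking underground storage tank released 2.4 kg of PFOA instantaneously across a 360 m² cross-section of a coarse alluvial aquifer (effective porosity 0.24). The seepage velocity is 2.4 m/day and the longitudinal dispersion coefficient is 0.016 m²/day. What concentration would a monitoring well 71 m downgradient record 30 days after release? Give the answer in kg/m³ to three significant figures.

For an instantaneous plane source, C(x,t) = M/(n_e·A·√(4πDt)) · exp(−(x−vt)²/(4Dt)), with n_e·A the pore (flow) area.
Plume center vt = 2.4 × 30 = 72 m, so the well at 71 m is 1 m upgradient of the peak.
√(4πDt) = 2.456 m, giving peak height M/(n_e·A·√(4πDt)) = 2.4/(0.24 × 360 × 2.456) = 0.01131 kg/m³.
(x−vt)²/(4Dt) = (-1)²/(4 × 0.016 × 30) = 0.5208; exp(−0.5208) = 0.5940.
C = 0.01131 × 0.5940 = 0.00672 kg/m³.

0.00672 kg/m³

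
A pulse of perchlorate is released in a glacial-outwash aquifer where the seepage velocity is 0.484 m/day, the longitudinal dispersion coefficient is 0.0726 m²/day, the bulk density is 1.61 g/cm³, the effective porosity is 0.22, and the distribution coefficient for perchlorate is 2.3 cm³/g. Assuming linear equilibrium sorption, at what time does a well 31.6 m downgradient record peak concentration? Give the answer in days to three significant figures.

1160 days

Retardation factor R = 1 + ρ_b·K_d/n = 1 + 1.61 × 2.3/0.22 = 17.83.
Sorption retards both mechanisms: v_R = v/R = 0.02715 m/day, D_R = D/R = 0.004072 m²/day.
Peak time from v_R²t² + 2D_R t − x² = 0: t = (√(D_R² + v_R²x²) − D_R)/v_R².
√(D_R² + v_R²x²) = √(0.004072² + 0.02715² × 31.6²) = 0.8579; v_R² = 0.0007371.
t = (0.8579 − 0.004072)/0.0007371 = 1160 days.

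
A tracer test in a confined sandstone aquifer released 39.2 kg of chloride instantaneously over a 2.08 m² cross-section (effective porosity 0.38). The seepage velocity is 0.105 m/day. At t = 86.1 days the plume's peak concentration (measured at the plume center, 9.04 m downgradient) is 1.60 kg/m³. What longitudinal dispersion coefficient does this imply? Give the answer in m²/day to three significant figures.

At the plume center C_max = M/(n_e·A·√(4πDt)), so D = M²/(4πt·(n_e·A·C_max)²).
n_e·A·C_max = 0.38 × 2.08 × 1.60 = 1.265 kg/m.
D = 39.2²/(4π × 86.1 × 1.265²) = 0.888 m²/day.

0.888 m²/day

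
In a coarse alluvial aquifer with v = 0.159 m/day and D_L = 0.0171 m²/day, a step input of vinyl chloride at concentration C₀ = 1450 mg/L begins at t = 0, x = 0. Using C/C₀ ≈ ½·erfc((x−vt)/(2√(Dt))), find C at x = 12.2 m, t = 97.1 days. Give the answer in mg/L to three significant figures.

For a continuous step input, C/C₀ ≈ ½·erfc((x−vt)/(2√(Dt))).
vt = 0.159 × 97.1 = 15.4389 m and 2√(Dt) = 2√(0.0171 × 97.1) = 2.577 m.
Argument (x−vt)/(2√(Dt)) = (12.2 − 15.4389)/2.577 = -1.257; ½·erfc(-1.257) = 0.9623.
C = 1450 × 0.9623 = 1400 mg/L.

1400 mg/L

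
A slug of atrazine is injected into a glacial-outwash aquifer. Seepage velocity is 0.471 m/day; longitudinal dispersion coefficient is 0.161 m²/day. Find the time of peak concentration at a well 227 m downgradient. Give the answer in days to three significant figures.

481 days

For the 1D instantaneous-source solution, setting ∂C/∂t = 0 at fixed x gives v²t² + 2Dt − x² = 0, so t = (√(D² + v²x²) − D)/v².
√(D² + v²x²) = √(0.161² + 0.471² × 227²) = 106.9; v² = 0.221841.
t = (106.9 − 0.161)/0.221841 = 481 days (vs. the pure-advection estimate x/v = 482 d).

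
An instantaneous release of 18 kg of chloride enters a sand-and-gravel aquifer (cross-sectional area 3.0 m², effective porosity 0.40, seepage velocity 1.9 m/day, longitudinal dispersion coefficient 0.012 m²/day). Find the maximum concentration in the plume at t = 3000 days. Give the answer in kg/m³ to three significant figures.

0.705 kg/m³

The peak of an instantaneous 1D plume sits at x = vt; there the Gaussian factor is 1 and C_max = M/(n_e·A·√(4πDt)), where n_e·A is the pore area the mass is dissolved in.
√(4πDt) = √(4π × 0.012 × 3000) = 21.27 m, so C_max = 18/(0.40 × 3.0 × 21.27) = 0.705 kg/m³.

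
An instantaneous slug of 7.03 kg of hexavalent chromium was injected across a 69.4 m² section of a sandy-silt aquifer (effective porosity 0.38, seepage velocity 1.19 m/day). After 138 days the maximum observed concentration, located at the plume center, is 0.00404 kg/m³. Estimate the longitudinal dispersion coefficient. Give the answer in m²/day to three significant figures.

At the plume center C_max = M/(n_e·A·√(4πDt)), so D = M²/(4πt·(n_e·A·C_max)²).
n_e·A·C_max = 0.38 × 69.4 × 0.00404 = 0.1065 kg/m.
D = 7.03²/(4π × 138 × 0.1065²) = 2.51 m²/day.

2.51 m²/day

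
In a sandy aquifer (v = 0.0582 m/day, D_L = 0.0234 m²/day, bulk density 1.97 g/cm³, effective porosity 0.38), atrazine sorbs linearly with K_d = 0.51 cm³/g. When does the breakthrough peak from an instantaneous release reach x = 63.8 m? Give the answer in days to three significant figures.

Retardation factor R = 1 + ρ_b·K_d/n = 1 + 1.97 × 0.51/0.38 = 3.644.
Sorption retards both mechanisms: v_R = v/R = 0.01597 m/day, D_R = D/R = 0.006422 m²/day.
Peak time from v_R²t² + 2D_R t − x² = 0: t = (√(D_R² + v_R²x²) − D_R)/v_R².
√(D_R² + v_R²x²) = √(0.006422² + 0.01597² × 63.8²) = 1.019; v_R² = 0.0002550.
t = (1.019 − 0.006422)/0.0002550 = 3970 days.

3970 days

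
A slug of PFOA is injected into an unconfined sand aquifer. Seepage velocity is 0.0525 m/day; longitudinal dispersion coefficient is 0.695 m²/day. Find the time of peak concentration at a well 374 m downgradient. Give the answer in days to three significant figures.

6880 days

For the 1D instantaneous-source solution, setting ∂C/∂t = 0 at fixed x gives v²t² + 2Dt − x² = 0, so t = (√(D² + v²x²) − D)/v².
√(D² + v²x²) = √(0.695² + 0.0525² × 374²) = 19.65; v² = 0.00275625.
t = (19.65 − 0.695)/0.00275625 = 6880 days (vs. the pure-advection estimate x/v = 7120 d).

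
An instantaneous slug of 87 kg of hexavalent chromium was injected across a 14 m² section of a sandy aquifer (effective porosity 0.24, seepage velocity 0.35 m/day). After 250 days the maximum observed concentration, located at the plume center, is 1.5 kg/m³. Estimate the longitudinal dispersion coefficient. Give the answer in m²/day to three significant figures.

0.0948 m²/day

At the plume center C_max = M/(n_e·A·√(4πDt)), so D = M²/(4πt·(n_e·A·C_max)²).
n_e·A·C_max = 0.24 × 14 × 1.5 = 5.040 kg/m.
D = 87²/(4π × 250 × 5.040²) = 0.0948 m²/day.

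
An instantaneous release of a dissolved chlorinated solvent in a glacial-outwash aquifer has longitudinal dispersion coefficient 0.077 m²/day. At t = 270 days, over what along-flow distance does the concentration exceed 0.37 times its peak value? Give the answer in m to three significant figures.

18.2 m

The plume is Gaussian with σ = √(2Dt) = √(2 × 0.077 × 270) = 6.448 m.
C/C_peak = exp(−Δx²/(2σ²)) = 0.37 ⇒ Δx = σ·√(−2 ln 0.37) = 6.448 × 1.410 = 9.092 m.
Width = 2Δx = 18.2 m.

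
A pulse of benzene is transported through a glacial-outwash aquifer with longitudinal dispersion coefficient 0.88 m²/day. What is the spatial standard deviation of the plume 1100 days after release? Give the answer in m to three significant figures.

44.0 m

Dispersive spreading gives a Gaussian with σ² = 2Dt; advection only shifts the center.
σ = √(2 × 0.88 × 1100) = 44.0 m.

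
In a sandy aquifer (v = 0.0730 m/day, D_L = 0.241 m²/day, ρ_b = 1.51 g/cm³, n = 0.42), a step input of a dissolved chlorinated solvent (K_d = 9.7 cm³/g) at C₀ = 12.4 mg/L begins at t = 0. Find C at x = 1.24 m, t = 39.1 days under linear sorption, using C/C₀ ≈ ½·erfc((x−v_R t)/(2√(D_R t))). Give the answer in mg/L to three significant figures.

Retardation factor R = 1 + ρ_b·K_d/n = 1 + 1.51 × 9.7/0.42 = 35.87.
Sorption retards both mechanisms: v_R = v/R = 0.002035 m/day, D_R = D/R = 0.006719 m²/day.
v_R·t = 0.002035 × 39.1 = 0.0795685 m; 2√(D_R t) = 1.025 m; argument = (1.24 − 0.0795685)/1.025 = 1.132.
C = C₀ × ½·erfc(1.132) = 12.4 × 0.05470 = 0.678 mg/L.

0.678 mg/L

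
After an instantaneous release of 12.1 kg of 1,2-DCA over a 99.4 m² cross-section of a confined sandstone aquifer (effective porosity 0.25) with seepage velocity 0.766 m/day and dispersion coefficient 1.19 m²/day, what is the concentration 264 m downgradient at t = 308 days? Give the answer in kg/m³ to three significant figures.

0.00419 kg/m³

For an instantaneous plane source, C(x,t) = M/(n_e·A·√(4πDt)) · exp(−(x−vt)²/(4Dt)), with n_e·A the pore (flow) area.
Plume center vt = 0.766 × 308 = 235.928 m, so the well at 264 m is 28.072 m downgradient of the peak.
√(4πDt) = 67.87 m, giving peak height M/(n_e·A·√(4πDt)) = 12.1/(0.25 × 99.4 × 67.87) = 0.007174 kg/m³.
(x−vt)²/(4Dt) = (28.072)²/(4 × 1.19 × 308) = 0.5375; exp(−0.5375) = 0.5842.
C = 0.007174 × 0.5842 = 0.00419 kg/m³.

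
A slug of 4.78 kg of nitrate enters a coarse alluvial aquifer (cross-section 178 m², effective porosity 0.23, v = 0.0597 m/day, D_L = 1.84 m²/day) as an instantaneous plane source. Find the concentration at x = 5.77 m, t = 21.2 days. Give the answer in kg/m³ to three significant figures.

For an instantaneous plane source, C(x,t) = M/(n_e·A·√(4πDt)) · exp(−(x−vt)²/(4Dt)), with n_e·A the pore (flow) area.
Plume center vt = 0.0597 × 21.2 = 1.26564 m, so the well at 5.77 m is 4.50436 m downgradient of the peak.
√(4πDt) = 22.14 m, giving peak height M/(n_e·A·√(4πDt)) = 4.78/(0.23 × 178 × 22.14) = 0.005274 kg/m³.
(x−vt)²/(4Dt) = (4.50436)²/(4 × 1.84 × 21.2) = 0.1300; exp(−0.1300) = 0.8781.
C = 0.005274 × 0.8781 = 0.00463 kg/m³.

0.00463 kg/m³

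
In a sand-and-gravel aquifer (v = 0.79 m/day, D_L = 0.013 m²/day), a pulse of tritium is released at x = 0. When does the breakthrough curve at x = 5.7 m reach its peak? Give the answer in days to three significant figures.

For the 1D instantaneous-source solution, setting ∂C/∂t = 0 at fixed x gives v²t² + 2Dt − x² = 0, so t = (√(D² + v²x²) − D)/v².
√(D² + v²x²) = √(0.013² + 0.79² × 5.7²) = 4.503; v² = 0.6241.
t = (4.503 − 0.013)/0.6241 = 7.19 days (vs. the pure-advection estimate x/v = 7.22 d).

7.19 days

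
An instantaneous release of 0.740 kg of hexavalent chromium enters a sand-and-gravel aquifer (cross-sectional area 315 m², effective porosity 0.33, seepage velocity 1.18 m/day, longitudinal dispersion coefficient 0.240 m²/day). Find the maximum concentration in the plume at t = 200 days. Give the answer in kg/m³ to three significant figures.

The peak of an instantaneous 1D plume sits at x = vt; there the Gaussian factor is 1 and C_max = M/(n_e·A·√(4πDt)), where n_e·A is the pore area the mass is dissolved in.
√(4πDt) = √(4π × 0.240 × 200) = 24.56 m, so C_max = 0.740/(0.33 × 315 × 24.56) = 0.000290 kg/m³.

0.000290 kg/m³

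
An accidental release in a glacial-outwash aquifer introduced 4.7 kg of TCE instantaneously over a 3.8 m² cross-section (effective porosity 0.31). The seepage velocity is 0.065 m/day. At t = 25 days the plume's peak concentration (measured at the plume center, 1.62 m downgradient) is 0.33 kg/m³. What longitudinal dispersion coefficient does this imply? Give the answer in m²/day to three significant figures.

0.465 m²/day

At the plume center C_max = M/(n_e·A·√(4πDt)), so D = M²/(4πt·(n_e·A·C_max)²).
n_e·A·C_max = 0.31 × 3.8 × 0.33 = 0.3887 kg/m.
D = 4.7²/(4π × 25 × 0.3887²) = 0.465 m²/day.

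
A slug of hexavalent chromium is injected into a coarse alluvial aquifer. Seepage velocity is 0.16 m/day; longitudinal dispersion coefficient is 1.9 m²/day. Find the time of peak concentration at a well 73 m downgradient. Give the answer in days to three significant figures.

388 days

For the 1D instantaneous-source solution, setting ∂C/∂t = 0 at fixed x gives v²t² + 2Dt − x² = 0, so t = (√(D² + v²x²) − D)/v².
√(D² + v²x²) = √(1.9² + 0.16² × 73²) = 11.83; v² = 0.0256.
t = (11.83 − 1.9)/0.0256 = 388 days (vs. the pure-advection estimate x/v = 456 d).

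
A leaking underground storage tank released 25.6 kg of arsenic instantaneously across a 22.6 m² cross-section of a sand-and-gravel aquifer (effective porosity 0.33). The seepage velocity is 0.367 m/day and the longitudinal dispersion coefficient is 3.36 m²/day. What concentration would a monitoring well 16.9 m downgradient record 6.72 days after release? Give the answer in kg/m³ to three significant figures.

For an instantaneous plane source, C(x,t) = M/(n_e·A·√(4πDt)) · exp(−(x−vt)²/(4Dt)), with n_e·A the pore (flow) area.
Plume center vt = 0.367 × 6.72 = 2.46624 m, so the well at 16.9 m is 14.43376 m downgradient of the peak.
√(4πDt) = 16.84 m, giving peak height M/(n_e·A·√(4πDt)) = 25.6/(0.33 × 22.6 × 16.84) = 0.2038 kg/m³.
(x−vt)²/(4Dt) = (14.43376)²/(4 × 3.36 × 6.72) = 2.307; exp(−2.307) = 0.09956.
C = 0.2038 × 0.09956 = 0.0203 kg/m³.

0.0203 kg/m³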